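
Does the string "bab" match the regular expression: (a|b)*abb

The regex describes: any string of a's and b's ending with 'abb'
No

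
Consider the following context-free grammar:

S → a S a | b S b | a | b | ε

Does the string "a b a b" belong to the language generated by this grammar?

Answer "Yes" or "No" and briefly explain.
Every production places the same symbol at both ends (or yields a single symbol / ε), so every derived string is a palindrome. a b a b reversed is b a b a ≠ a b a b, so it is not a palindrome and cannot be derived (already the first step fails: the string starts with a but ends with b, so neither S → a S a nor S → b S b fits).

Final answer: No - no valid derivation exists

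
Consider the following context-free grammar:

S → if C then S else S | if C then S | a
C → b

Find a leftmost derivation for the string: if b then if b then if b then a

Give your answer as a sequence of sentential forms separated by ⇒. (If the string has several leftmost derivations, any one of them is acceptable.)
Start with S.
Step 1: the leftmost non-terminal is S; apply S → if C then S:  if C then S
Step 2: the leftmost non-terminal is C; apply C → b:  if b then S
Step 3: the leftmost non-terminal is S; apply S → if C then S:  if b then if C then S
Step 4: the leftmost non-terminal is C; apply C → b:  if b then if b then S
Step 5: the leftmost non-terminal is S; apply S → if C then S:  if b then if b then if C then S
Step 6: the leftmost non-terminal is C; apply C → b:  if b then if b then if b then S
Step 7: the leftmost non-terminal is S; apply S → a:  if b then if b then if b then a

Final answer: S ⇒ if C then S ⇒ if b then S ⇒ if b then if C then S ⇒ if b then if b then S ⇒ if b then if b then if C then S ⇒ if b then if b then if b then S ⇒ if b then if b then if b then a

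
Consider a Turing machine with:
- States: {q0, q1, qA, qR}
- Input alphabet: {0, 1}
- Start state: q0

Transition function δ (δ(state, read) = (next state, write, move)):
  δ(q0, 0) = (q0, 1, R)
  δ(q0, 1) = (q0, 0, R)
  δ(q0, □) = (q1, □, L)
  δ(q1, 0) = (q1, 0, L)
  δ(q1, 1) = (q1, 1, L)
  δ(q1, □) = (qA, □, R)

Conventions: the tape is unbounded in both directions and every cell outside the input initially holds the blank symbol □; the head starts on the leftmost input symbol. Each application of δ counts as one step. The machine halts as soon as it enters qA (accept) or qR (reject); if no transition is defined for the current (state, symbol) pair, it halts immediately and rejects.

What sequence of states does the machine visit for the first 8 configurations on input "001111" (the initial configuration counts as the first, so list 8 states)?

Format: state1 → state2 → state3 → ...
Step 0: [q0]001111 (head at position 0)
Step 1: δ(q0, 0) = (q0, 1, R)  ⊢  1[q0]01111 (head at position 1)
Step 2: δ(q0, 0) = (q0, 1, R)  ⊢  11[q0]1111 (head at position 2)
Step 3: δ(q0, 1) = (q0, 0, R)  ⊢  110[q0]111 (head at position 3)
Step 4: δ(q0, 1) = (q0, 0, R)  ⊢  1100[q0]11 (head at position 4)
Step 5: δ(q0, 1) = (q0, 0, R)  ⊢  11000[q0]1 (head at position 5)
Step 6: δ(q0, 1) = (q0, 0, R)  ⊢  110000[q0]□ (head at position 6)
Step 7: δ(q0, □) = (q1, □, L)  ⊢  11000[q1]0□ (head at position 5)
Reading off the states of these 8 configurations: q0 → q0 → q0 → q0 → q0 → q0 → q0 → q1

Final answer: q0 → q0 → q0 → q0 → q0 → q0 → q0 → q1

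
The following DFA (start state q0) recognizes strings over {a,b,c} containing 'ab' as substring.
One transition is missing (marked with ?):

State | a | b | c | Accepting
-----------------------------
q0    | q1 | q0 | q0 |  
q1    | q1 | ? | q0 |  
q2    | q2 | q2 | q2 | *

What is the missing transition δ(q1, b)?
q2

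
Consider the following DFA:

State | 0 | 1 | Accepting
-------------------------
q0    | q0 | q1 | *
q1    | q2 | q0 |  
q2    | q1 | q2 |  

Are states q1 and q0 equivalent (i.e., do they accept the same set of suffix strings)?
Try the suffix ε (the empty string).
From q1: q1 — not accepting.
From q0: q0 — accepting.
The two states disagree on this suffix, so they are not equivalent.

Final answer: No. Distinguishing string: ε (the empty string) - accepted from q0 but not from q1.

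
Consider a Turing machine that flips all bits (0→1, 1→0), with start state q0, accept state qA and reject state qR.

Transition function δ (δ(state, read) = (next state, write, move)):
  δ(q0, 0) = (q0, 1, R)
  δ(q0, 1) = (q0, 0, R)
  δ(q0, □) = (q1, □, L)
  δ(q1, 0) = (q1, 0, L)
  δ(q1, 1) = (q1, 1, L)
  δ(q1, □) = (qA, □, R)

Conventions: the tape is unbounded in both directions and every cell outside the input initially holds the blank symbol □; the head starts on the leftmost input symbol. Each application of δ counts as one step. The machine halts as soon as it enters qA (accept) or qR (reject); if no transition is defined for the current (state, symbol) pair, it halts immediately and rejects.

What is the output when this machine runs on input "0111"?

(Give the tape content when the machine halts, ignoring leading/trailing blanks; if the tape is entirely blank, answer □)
Step 0: [q0]0111 (head at position 0)
Step 1: δ(q0, 0) = (q0, 1, R)  ⊢  1[q0]111 (head at position 1)
Step 2: δ(q0, 1) = (q0, 0, R)  ⊢  10[q0]11 (head at position 2)
Step 3: δ(q0, 1) = (q0, 0, R)  ⊢  100[q0]1 (head at position 3)
Step 4: δ(q0, 1) = (q0, 0, R)  ⊢  1000[q0]□ (head at position 4)
Step 5: δ(q0, □) = (q1, □, L)  ⊢  100[q1]0□ (head at position 3)
Step 6: δ(q1, 0) = (q1, 0, L)  ⊢  10[q1]00□ (head at position 2)
Step 7: δ(q1, 0) = (q1, 0, L)  ⊢  1[q1]000□ (head at position 1)
Step 8: δ(q1, 0) = (q1, 0, L)  ⊢  [q1]1000□ (head at position 0)
Step 9: δ(q1, 1) = (q1, 1, L)  ⊢  [q1]□1000□ (head at position -1)
Step 10: δ(q1, □) = (qA, □, R)  ⊢  □[qA]1000□ (head at position 0)
The machine is in qA, so it halts and accepts.
Tape content when halted (ignoring surrounding blanks): 1000

Final answer: Output: 1000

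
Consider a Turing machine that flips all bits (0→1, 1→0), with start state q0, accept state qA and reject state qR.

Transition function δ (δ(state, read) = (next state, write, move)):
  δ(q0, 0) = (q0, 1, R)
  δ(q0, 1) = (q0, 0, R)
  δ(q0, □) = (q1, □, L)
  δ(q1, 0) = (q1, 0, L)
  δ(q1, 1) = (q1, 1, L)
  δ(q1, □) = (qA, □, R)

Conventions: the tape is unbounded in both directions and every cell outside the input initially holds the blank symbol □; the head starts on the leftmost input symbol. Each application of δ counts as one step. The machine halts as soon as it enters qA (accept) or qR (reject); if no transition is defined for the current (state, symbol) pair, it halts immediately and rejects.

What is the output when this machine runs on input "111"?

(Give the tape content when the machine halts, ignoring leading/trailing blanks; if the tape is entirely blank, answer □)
Step 0: [q0]111 (head at position 0)
Step 1: δ(q0, 1) = (q0, 0, R)  ⊢  0[q0]11 (head at position 1)
Step 2: δ(q0, 1) = (q0, 0, R)  ⊢  00[q0]1 (head at position 2)
Step 3: δ(q0, 1) = (q0, 0, R)  ⊢  000[q0]□ (head at position 3)
Step 4: δ(q0, □) = (q1, □, L)  ⊢  00[q1]0□ (head at position 2)
Step 5: δ(q1, 0) = (q1, 0, L)  ⊢  0[q1]00□ (head at position 1)
Step 6: δ(q1, 0) = (q1, 0, L)  ⊢  [q1]000□ (head at position 0)
Step 7: δ(q1, 0) = (q1, 0, L)  ⊢  [q1]□000□ (head at position -1)
Step 8: δ(q1, □) = (qA, □, R)  ⊢  □[qA]000□ (head at position 0)
The machine is in qA, so it halts and accepts.
Tape content when halted (ignoring surrounding blanks): 000

Final answer: Output: 000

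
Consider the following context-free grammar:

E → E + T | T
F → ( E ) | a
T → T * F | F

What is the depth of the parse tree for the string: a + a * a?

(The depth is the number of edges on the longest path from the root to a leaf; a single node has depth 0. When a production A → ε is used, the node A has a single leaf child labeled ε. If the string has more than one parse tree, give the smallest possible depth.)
The grammar is unambiguous; the parse tree of a + a * a is:
E → E + T at the root (depth 0).
  Left E (depth 1) → T (2) → F (3) → a (4).
  Right T (depth 1) → T * F; that T (2) → F (3) → a (4); F (2) → a (3).
The longest root-to-leaf paths have 4 edges.
Depth = 4.

Final answer: 4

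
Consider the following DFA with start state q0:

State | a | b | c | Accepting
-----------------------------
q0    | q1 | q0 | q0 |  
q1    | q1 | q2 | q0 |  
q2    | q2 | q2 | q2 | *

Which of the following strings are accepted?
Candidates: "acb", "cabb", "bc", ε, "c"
"acb": q0 → q1 → q0 → q0; q0 is not accepting → rejected
"cabb": q0 → q0 → q1 → q2 → q2; q2 is accepting → accepted
"bc": q0 → q0 → q0; q0 is not accepting → rejected
ε: q0; q0 is not accepting → rejected
"c": q0 → q0; q0 is not accepting → rejected

Final answer: "cabb"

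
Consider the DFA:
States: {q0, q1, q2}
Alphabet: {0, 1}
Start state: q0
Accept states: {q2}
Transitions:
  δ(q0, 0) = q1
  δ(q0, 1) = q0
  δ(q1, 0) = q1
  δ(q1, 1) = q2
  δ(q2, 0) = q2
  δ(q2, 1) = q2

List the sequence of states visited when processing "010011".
Starting at q0
Read '0': q0 -> q1
Read '1': q1 -> q2
Read '0': q2 -> q2
Read '0': q2 -> q2
Read '1': q2 -> q2
Read '1': q2 -> q2

Final answer: q0 -> q1 -> q2 -> q2 -> q2 -> q2 -> q2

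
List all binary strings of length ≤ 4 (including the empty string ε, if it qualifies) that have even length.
Checking every binary string of length 0 to 4:
  Length 0: accepted: ε | rejected: (none)
  Length 1: accepted: (none) | rejected: 0, 1
  Length 2: accepted: 00, 01, 10, 11 | rejected: (none)
  Length 3: accepted: (none) | rejected: 000, 001, 010, 011, 100, 101, 110, 111
  Length 4: accepted: 0000, 0001, 0010, 0011, 0100, 0101, 0110, 0111, 1000, 1001, 1010, 1011, 1100, 1101, 1110, 1111 | rejected: (none)
Total: 21 string(s).

Final answer: ε, 00, 01, 10, 11, 0000, 0001, 0010, 0011, 0100, 0101, 0110, 0111, 1000, 1001, 1010, 1011, 1100, 1101, 1110, 1111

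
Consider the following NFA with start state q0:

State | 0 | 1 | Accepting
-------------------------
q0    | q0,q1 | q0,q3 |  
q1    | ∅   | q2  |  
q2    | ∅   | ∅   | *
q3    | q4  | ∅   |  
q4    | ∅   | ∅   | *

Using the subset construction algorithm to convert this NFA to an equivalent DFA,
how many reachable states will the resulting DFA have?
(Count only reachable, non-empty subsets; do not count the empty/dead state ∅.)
Start subset: {q0}
{q0}: on 0 → {q0, q1}, on 1 → {q0, q3}
{q0, q1}: on 0 → {q0, q1}, on 1 → {q0, q2, q3}
{q0, q3}: on 0 → {q0, q1, q4}, on 1 → {q0, q3}
{q0, q2, q3}: on 0 → {q0, q1, q4}, on 1 → {q0, q3}
{q0, q1, q4}: on 0 → {q0, q1}, on 1 → {q0, q2, q3}
Reachable non-empty subsets: {q0}, {q0, q1}, {q0, q3}, {q0, q2, q3}, {q0, q1, q4} — 5 in total.

Final answer: 5 states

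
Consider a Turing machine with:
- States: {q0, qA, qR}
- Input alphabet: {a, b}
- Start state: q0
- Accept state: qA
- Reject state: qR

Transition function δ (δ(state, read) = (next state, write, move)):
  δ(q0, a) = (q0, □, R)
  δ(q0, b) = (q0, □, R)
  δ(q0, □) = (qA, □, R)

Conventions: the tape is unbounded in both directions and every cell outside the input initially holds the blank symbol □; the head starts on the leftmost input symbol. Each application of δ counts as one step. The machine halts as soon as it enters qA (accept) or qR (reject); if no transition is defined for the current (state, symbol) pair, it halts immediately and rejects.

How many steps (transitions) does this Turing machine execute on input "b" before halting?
Step 0: [q0]b (head at position 0)
Step 1: δ(q0, b) = (q0, □, R)  ⊢  □[q0]□ (head at position 1)
Step 2: δ(q0, □) = (qA, □, R)  ⊢  □□[qA]□ (head at position 2)
The machine is in qA, so it halts and accepts.
Number of transitions executed: 2.

Final answer: 2 steps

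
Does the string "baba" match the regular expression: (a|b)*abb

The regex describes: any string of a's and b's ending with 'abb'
No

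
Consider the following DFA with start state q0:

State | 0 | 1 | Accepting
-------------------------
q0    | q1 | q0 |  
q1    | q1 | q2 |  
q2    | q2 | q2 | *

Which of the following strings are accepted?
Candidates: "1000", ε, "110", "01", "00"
"1000": q0 → q0 → q1 → q1 → q1; q1 is not accepting → rejected
ε: q0; q0 is not accepting → rejected
"110": q0 → q0 → q0 → q1; q1 is not accepting → rejected
"01": q0 → q1 → q2; q2 is accepting → accepted
"00": q0 → q1 → q1; q1 is not accepting → rejected

Final answer: "01"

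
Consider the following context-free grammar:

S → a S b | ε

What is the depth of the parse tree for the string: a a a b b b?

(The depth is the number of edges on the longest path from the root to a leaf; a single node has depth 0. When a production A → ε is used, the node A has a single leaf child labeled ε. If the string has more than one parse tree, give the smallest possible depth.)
The only parse tree applies S → a S b 3 times (once per matching a…b pair) and then S → ε.
The S nodes sit at depths 0, 1, …, 3; the innermost S (depth 3) has the single child ε at depth 4.
The terminal leaves a, b are at depths 1..3, so the longest root-to-leaf path is S → S → … → S → ε with 4 edges.
Depth = 4.

Final answer: 4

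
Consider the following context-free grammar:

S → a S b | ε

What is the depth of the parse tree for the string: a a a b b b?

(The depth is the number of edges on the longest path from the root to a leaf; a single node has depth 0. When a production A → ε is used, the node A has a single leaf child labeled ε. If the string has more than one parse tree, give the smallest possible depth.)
The only parse tree applies S → a S b 3 times (once per matching a…b pair) and then S → ε.
The S nodes sit at depths 0, 1, …, 3; the innermost S (depth 3) has the single child ε at depth 4.
The terminal leaves a, b are at depths 1..3, so the longest root-to-leaf path is S → S → … → S → ε with 4 edges.
Depth = 4.

Final answer: 4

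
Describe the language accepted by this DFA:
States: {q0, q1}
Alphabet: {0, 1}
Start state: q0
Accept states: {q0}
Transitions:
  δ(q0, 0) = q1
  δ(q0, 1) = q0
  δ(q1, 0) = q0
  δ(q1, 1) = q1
Analyzing the DFA structure:
Start state: q0
Accept states: {q0}
Interpreting what each state remembers (checking against the transitions):
  q0: an even number of 0s has been read so far
  q1: an odd number of 0s has been read so far
  δ(q0, 0): in q0 (an even number of 0s has been read so far), after reading 0 we have: an odd number of 0s has been read so far → q1
  δ(q0, 1): in q0 (an even number of 0s has been read so far), after reading 1 we have: an even number of 0s has been read so far → q0
  δ(q1, 0): in q1 (an odd number of 0s has been read so far), after reading 0 we have: an even number of 0s has been read so far → q0
  δ(q1, 1): in q1 (an odd number of 0s has been read so far), after reading 1 we have: an odd number of 0s has been read so far → q1
A string is accepted iff it ends in {q0}, i.e. an even number of 0s has been read so far.
Language: All binary strings with an even number of 0s

Final answer: All binary strings with an even number of 0s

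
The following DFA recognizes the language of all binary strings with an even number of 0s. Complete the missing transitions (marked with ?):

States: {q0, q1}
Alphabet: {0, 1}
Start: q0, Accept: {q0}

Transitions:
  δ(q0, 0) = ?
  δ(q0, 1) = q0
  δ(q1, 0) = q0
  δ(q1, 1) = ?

What each state remembers (consistent with the given transitions and accept states):
  q0: an even number of 0s has been read so far
  q1: an odd number of 0s has been read so far
Filling in the missing entries:
  δ(q0, 0): in q0 (an even number of 0s has been read so far), after reading 0 we have: an odd number of 0s has been read so far → q1
  δ(q1, 1): in q1 (an odd number of 0s has been read so far), after reading 1 we have: an odd number of 0s has been read so far → q1

Final answer: δ(q0, 0) = q1; δ(q1, 1) = q1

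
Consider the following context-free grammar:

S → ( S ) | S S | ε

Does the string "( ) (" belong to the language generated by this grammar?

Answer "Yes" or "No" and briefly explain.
Each production adds parentheses only in matched pairs (S → ( S )) or none at all, so every derived string has equally many '(' and ')'. The string ( ) ( has two '(' and one ')', so it cannot be derived.

Final answer: No - no valid derivation exists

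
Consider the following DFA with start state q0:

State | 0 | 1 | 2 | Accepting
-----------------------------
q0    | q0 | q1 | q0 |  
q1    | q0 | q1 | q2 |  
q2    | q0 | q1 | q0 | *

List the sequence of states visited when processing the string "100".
q0 → q1 → q0 → q0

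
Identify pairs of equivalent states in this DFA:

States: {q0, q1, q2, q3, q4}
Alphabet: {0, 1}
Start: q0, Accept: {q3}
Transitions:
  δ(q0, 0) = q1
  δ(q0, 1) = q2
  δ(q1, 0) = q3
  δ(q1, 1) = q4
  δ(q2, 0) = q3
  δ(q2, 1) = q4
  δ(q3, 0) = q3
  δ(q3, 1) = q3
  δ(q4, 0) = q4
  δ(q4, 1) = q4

Using the table-filling algorithm:
Round 0 – mark pairs where exactly one state is accepting: (q0,q3), (q1,q3), (q2,q3), (q3,q4)
Round 1 – newly marked: (q0,q1) [on 0: q1 vs q3, already marked]; (q0,q2) [on 0: q1 vs q3, already marked]; (q1,q4) [on 0: q3 vs q4, already marked]; (q2,q4) [on 0: q3 vs q4, already marked]
Round 2 – newly marked: (q0,q4) [on 0: q1 vs q4, already marked]
No further pairs can be marked.
(q1, q2) unmarked: δ(q1,0)=q3, δ(q2,0)=q3; δ(q1,1)=q4, δ(q2,1)=q4 → equivalent
Equivalent pairs: (q1, q2)

Final answer: Equivalent pairs: (q1, q2)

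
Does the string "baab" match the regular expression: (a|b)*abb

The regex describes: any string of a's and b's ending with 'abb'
No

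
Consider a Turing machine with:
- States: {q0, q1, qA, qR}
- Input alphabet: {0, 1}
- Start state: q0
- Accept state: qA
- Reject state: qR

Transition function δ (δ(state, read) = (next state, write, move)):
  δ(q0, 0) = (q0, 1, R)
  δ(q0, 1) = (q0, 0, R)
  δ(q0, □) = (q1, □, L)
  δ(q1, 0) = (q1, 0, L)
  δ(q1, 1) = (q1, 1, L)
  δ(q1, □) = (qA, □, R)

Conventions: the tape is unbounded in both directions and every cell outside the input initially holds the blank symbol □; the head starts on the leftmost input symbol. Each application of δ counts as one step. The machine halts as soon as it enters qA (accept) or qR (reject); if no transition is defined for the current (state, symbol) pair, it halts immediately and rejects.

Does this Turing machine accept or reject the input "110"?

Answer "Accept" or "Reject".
Step 0: [q0]110 (head at position 0)
Step 1: δ(q0, 1) = (q0, 0, R)  ⊢  0[q0]10 (head at position 1)
Step 2: δ(q0, 1) = (q0, 0, R)  ⊢  00[q0]0 (head at position 2)
Step 3: δ(q0, 0) = (q0, 1, R)  ⊢  001[q0]□ (head at position 3)
Step 4: δ(q0, □) = (q1, □, L)  ⊢  00[q1]1□ (head at position 2)
Step 5: δ(q1, 1) = (q1, 1, L)  ⊢  0[q1]01□ (head at position 1)
Step 6: δ(q1, 0) = (q1, 0, L)  ⊢  [q1]001□ (head at position 0)
Step 7: δ(q1, 0) = (q1, 0, L)  ⊢  [q1]□001□ (head at position -1)
Step 8: δ(q1, □) = (qA, □, R)  ⊢  □[qA]001□ (head at position 0)
The machine is in qA, so it halts and accepts.

Final answer: Accept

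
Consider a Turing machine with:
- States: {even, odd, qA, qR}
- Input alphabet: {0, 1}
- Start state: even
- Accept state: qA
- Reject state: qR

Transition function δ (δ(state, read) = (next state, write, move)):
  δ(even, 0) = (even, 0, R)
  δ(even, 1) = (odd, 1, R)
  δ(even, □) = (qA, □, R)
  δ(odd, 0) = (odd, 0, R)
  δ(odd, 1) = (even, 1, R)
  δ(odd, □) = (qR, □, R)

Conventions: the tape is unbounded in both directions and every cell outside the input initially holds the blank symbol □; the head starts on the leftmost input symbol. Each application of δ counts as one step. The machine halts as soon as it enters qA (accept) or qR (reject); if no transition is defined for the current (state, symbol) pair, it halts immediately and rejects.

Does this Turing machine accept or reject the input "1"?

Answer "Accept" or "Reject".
Step 0: [even]1 (head at position 0)
Step 1: δ(even, 1) = (odd, 1, R)  ⊢  1[odd]□ (head at position 1)
Step 2: δ(odd, □) = (qR, □, R)  ⊢  1□[qR]□ (head at position 2)
The machine is in qR, so it halts and rejects.

Final answer: Reject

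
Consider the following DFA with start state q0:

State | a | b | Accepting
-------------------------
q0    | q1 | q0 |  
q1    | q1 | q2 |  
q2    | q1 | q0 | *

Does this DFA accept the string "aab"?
Start in q0.
Read 'a': q0 → q1
Read 'a': q1 → q1
Read 'b': q1 → q2
Final state q2 is accepting, so the string is accepted.

Final answer: Yes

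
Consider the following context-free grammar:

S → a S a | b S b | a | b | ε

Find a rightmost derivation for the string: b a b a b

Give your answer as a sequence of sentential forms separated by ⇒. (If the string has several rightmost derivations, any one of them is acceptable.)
Start with S.
Step 1: the rightmost non-terminal is S; apply S → b S b:  b S b
Step 2: the rightmost non-terminal is S; apply S → a S a:  b a S a b
Step 3: the rightmost non-terminal is S; apply S → b:  b a b a b

Final answer: S ⇒ b S b ⇒ b a S a b ⇒ b a b a b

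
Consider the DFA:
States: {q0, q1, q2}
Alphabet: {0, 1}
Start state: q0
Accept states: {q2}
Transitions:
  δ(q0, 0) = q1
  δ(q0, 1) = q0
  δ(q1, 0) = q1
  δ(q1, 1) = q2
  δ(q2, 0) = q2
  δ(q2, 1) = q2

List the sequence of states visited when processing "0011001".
Starting at q0
Read '0': q0 -> q1
Read '0': q1 -> q1
Read '1': q1 -> q2
Read '1': q2 -> q2
Read '0': q2 -> q2
Read '0': q2 -> q2
Read '1': q2 -> q2

Final answer: q0 -> q1 -> q1 -> q2 -> q2 -> q2 -> q2 -> q2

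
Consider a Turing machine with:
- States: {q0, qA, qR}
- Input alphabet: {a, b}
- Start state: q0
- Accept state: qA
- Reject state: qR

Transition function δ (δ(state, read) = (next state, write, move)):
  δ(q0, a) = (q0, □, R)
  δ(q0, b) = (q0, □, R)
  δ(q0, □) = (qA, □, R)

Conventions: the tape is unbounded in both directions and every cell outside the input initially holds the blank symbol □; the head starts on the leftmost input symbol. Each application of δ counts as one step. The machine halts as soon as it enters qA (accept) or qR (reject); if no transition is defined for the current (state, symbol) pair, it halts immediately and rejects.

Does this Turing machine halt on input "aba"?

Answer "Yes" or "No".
Step 0: [q0]aba (head at position 0)
Step 1: δ(q0, a) = (q0, □, R)  ⊢  □[q0]ba (head at position 1)
Step 2: δ(q0, b) = (q0, □, R)  ⊢  □□[q0]a (head at position 2)
Step 3: δ(q0, a) = (q0, □, R)  ⊢  □□□[q0]□ (head at position 3)
Step 4: δ(q0, □) = (qA, □, R)  ⊢  □□□□[qA]□ (head at position 4)
The machine is in qA, so it halts and accepts.
It halts after 4 steps.

Final answer: Yes - halts after 4 steps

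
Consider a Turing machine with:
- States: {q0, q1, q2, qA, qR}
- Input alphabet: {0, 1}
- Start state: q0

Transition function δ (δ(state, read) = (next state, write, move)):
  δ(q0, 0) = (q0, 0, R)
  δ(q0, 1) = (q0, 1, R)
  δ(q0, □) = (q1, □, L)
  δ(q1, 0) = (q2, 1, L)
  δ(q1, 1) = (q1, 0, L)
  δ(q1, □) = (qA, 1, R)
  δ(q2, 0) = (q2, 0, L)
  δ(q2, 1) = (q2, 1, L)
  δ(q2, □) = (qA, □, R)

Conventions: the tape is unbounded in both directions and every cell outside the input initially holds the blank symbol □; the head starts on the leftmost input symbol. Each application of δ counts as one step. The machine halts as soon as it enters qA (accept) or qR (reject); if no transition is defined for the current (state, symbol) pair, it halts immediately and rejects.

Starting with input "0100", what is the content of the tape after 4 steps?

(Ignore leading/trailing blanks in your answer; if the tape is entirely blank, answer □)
Step 0: [q0]0100 (head at position 0)
Step 1: δ(q0, 0) = (q0, 0, R)  ⊢  0[q0]100 (head at position 1)
Step 2: δ(q0, 1) = (q0, 1, R)  ⊢  01[q0]00 (head at position 2)
Step 3: δ(q0, 0) = (q0, 0, R)  ⊢  010[q0]0 (head at position 3)
Step 4: δ(q0, 0) = (q0, 0, R)  ⊢  0100[q0]□ (head at position 4)
Tape after 4 steps (ignoring surrounding blanks): 0100

Final answer: Tape: 0100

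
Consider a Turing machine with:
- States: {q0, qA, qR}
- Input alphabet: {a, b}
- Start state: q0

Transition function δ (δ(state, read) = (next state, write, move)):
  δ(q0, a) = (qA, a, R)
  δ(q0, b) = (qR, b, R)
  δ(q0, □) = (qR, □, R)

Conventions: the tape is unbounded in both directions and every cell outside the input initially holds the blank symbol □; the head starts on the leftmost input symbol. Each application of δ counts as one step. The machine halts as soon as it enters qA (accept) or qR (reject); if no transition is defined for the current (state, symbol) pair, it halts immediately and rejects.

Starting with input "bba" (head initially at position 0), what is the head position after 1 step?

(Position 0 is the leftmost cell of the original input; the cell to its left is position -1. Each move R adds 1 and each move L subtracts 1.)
Step 0: [q0]bba (head at position 0)
Step 1: δ(q0, b) = (qR, b, R)  ⊢  b[qR]ba (head at position 1)
Head position after 1 step: 1

Final answer: Position 1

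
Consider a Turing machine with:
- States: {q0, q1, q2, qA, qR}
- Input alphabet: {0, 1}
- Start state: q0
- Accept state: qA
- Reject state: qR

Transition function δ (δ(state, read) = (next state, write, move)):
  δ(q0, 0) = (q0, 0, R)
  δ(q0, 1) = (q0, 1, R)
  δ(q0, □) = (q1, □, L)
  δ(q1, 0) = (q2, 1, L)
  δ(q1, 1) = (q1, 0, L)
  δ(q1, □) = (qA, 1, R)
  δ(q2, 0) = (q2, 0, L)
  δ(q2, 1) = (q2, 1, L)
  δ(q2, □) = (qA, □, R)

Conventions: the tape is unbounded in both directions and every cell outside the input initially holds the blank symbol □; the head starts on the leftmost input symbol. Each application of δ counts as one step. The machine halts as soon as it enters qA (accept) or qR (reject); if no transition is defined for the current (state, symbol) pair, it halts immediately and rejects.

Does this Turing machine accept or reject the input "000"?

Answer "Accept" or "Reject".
Step 0: [q0]000 (head at position 0)
Step 1: δ(q0, 0) = (q0, 0, R)  ⊢  0[q0]00 (head at position 1)
Step 2: δ(q0, 0) = (q0, 0, R)  ⊢  00[q0]0 (head at position 2)
Step 3: δ(q0, 0) = (q0, 0, R)  ⊢  000[q0]□ (head at position 3)
Step 4: δ(q0, □) = (q1, □, L)  ⊢  00[q1]0□ (head at position 2)
Step 5: δ(q1, 0) = (q2, 1, L)  ⊢  0[q2]01□ (head at position 1)
Step 6: δ(q2, 0) = (q2, 0, L)  ⊢  [q2]001□ (head at position 0)
Step 7: δ(q2, 0) = (q2, 0, L)  ⊢  [q2]□001□ (head at position -1)
Step 8: δ(q2, □) = (qA, □, R)  ⊢  □[qA]001□ (head at position 0)
The machine is in qA, so it halts and accepts.

Final answer: Accept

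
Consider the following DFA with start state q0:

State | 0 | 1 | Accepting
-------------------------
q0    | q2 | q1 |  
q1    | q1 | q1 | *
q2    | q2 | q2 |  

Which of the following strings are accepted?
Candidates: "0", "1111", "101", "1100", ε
"0": q0 → q2; q2 is not accepting → rejected
"1111": q0 → q1 → q1 → q1 → q1; q1 is accepting → accepted
"101": q0 → q1 → q1 → q1; q1 is accepting → accepted
"1100": q0 → q1 → q1 → q1 → q1; q1 is accepting → accepted
ε: q0; q0 is not accepting → rejected

Final answer: "1111", "101", "1100"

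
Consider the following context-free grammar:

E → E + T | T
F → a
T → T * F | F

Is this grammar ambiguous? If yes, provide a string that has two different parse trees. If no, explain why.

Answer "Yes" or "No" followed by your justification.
This is the standard stratified expression grammar: '+' is introduced only by the left-recursive rule E → E + T and '*' only by the left-recursive rule T → T * F, with F → a. For any string, the last '+' must be the one produced at the root E (everything after it is a T containing no '+'), and likewise within each T the last '*' is produced at its root. This fixes the parse tree uniquely (left-associative, '*' binding tighter than '+'), so every string has exactly one parse tree.

Final answer: No - the grammar is unambiguous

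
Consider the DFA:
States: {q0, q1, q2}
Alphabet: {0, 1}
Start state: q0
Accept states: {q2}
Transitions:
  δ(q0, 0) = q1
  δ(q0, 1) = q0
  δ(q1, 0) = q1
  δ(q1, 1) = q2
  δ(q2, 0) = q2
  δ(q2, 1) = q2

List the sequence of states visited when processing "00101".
Starting at q0
Read '0': q0 -> q1
Read '0': q1 -> q1
Read '1': q1 -> q2
Read '0': q2 -> q2
Read '1': q2 -> q2

Final answer: q0 -> q1 -> q1 -> q2 -> q2 -> q2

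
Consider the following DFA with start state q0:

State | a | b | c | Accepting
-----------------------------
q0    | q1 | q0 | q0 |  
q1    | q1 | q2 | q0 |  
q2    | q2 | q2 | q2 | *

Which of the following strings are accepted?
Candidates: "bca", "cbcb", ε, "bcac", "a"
"bca": q0 → q0 → q0 → q1; q1 is not accepting → rejected
"cbcb": q0 → q0 → q0 → q0 → q0; q0 is not accepting → rejected
ε: q0; q0 is not accepting → rejected
"bcac": q0 → q0 → q0 → q1 → q0; q0 is not accepting → rejected
"a": q0 → q1; q1 is not accepting → rejected

Final answer: None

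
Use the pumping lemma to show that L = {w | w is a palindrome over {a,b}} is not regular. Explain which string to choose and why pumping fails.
Language: L = {w | w is a palindrome over {a,b}} (strings that read the same forwards and backwards)
Step 1: Assume for contradiction that L is regular, with pumping length p.
Step 2: Choose s = a^p b a^p. Then s ∈ L (it reads the same forwards and backwards) and |s| ≥ p.
Step 3: Consider any decomposition s = xyz with |xy| ≤ p and |y| > 0. Since |xy| ≤ p and the first p symbols of s are all a's, y = a^k for some k with 1 ≤ k ≤ p.
Step 4: Pumping up (i = 2): xy²z = a^(p+k) b a^p. Its reverse is a^p b a^(p+k) ≠ a^(p+k) b a^p (the single b is no longer in the middle), so xy²z is not a palindrome and xy²z ∉ L.
This contradicts the pumping lemma, so L is not regular.

Final answer: Choose s = a^p b a^p. Since |xy| ≤ p, y = a^k with k ≥ 1. Then xy²z = a^(p+k) b a^p is not a palindrome, so ∉ L.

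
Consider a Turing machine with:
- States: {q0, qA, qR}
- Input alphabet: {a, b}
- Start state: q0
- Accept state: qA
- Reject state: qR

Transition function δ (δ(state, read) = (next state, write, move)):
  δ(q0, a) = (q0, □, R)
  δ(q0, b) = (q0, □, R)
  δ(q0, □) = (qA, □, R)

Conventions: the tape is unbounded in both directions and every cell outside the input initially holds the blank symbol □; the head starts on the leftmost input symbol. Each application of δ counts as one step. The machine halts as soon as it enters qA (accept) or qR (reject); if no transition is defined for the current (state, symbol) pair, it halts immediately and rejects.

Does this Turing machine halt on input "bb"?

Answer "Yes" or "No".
Step 0: [q0]bb (head at position 0)
Step 1: δ(q0, b) = (q0, □, R)  ⊢  □[q0]b (head at position 1)
Step 2: δ(q0, b) = (q0, □, R)  ⊢  □□[q0]□ (head at position 2)
Step 3: δ(q0, □) = (qA, □, R)  ⊢  □□□[qA]□ (head at position 3)
The machine is in qA, so it halts and accepts.
It halts after 3 steps.

Final answer: Yes - halts after 3 steps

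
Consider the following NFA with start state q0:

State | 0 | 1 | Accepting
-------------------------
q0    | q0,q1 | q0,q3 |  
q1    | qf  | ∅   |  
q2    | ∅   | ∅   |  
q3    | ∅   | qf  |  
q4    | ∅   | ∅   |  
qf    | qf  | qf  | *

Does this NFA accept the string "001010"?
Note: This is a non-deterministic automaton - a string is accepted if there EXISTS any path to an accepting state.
Track the set of states the NFA could be in: start {q0}
Read '0': {q0} → {q0, q1}
Read '0': {q0, q1} → {q0, q1, qf}
Read '1': {q0, q1, qf} → {q0, q3, qf}
Read '0': {q0, q3, qf} → {q0, q1, qf}
Read '1': {q0, q1, qf} → {q0, q3, qf}
Read '0': {q0, q3, qf} → {q0, q1, qf}
Final set {q0, q1, qf} contains accepting state(s) {qf} → accepted.

Final answer: Yes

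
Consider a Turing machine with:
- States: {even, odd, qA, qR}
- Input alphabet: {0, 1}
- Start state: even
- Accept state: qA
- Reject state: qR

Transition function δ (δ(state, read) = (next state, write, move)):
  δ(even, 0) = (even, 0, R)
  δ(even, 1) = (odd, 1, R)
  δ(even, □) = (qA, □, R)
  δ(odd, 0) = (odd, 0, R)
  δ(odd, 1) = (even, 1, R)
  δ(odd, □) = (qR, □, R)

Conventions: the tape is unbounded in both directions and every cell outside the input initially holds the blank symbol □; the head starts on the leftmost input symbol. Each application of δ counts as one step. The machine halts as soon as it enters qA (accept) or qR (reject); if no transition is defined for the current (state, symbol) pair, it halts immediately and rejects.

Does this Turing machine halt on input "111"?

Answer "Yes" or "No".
Step 0: [even]111 (head at position 0)
Step 1: δ(even, 1) = (odd, 1, R)  ⊢  1[odd]11 (head at position 1)
Step 2: δ(odd, 1) = (even, 1, R)  ⊢  11[even]1 (head at position 2)
Step 3: δ(even, 1) = (odd, 1, R)  ⊢  111[odd]□ (head at position 3)
Step 4: δ(odd, □) = (qR, □, R)  ⊢  111□[qR]□ (head at position 4)
The machine is in qR, so it halts and rejects.
It halts after 4 steps.

Final answer: Yes - halts after 4 steps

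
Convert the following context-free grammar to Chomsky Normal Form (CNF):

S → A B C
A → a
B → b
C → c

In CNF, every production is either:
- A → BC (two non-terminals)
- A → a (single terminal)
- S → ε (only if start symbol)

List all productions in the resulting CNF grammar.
The grammar has no ε-productions or unit productions to eliminate.
A → a is already in CNF (single terminal) – keep it.
B → b is already in CNF (single terminal) – keep it.
C → c is already in CNF (single terminal) – keep it.
S → A B C has 3 symbols on the right: break it into binary productions S → A X0, X0 → B C.
Resulting CNF grammar (5 productions): A → a; B → b; C → c; S → A X0; X0 → B C

Final answer: A → a; B → b; C → c; S → A X0; X0 → B C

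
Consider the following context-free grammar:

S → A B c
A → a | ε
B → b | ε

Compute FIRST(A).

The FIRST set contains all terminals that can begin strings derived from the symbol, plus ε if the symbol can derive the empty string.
A → a contributes a; A → ε makes A nullable, contributing ε. FIRST(A) = {a, ε}.

Final answer: {a, ε}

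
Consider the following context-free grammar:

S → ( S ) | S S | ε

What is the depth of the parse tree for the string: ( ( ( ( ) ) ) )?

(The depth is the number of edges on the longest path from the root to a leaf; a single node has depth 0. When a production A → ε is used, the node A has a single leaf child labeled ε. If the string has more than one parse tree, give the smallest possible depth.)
The string is 4 nested pairs. The shallowest parse tree applies S → ( S ) 4 times (one node per nested pair, each a child of the previous) and then S → ε in the middle.
S nodes at depths 0..4, ε leaf at depth 5; parentheses leaves are at depths 1..4.
(Using S → S S with an S → ε child anywhere only adds levels, so it cannot give a shallower tree.)
Depth = 5.

Final answer: 5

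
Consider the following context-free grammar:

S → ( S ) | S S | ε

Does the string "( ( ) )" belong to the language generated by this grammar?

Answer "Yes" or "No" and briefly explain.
A derivation exists: S ⇒ ( S ) ⇒ ( ( S ) ) ⇒ ( ( ) ) (using S → ( S ) twice, then S → ε).

Final answer: Yes - a valid derivation exists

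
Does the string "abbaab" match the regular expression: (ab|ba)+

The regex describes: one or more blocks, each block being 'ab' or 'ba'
Yes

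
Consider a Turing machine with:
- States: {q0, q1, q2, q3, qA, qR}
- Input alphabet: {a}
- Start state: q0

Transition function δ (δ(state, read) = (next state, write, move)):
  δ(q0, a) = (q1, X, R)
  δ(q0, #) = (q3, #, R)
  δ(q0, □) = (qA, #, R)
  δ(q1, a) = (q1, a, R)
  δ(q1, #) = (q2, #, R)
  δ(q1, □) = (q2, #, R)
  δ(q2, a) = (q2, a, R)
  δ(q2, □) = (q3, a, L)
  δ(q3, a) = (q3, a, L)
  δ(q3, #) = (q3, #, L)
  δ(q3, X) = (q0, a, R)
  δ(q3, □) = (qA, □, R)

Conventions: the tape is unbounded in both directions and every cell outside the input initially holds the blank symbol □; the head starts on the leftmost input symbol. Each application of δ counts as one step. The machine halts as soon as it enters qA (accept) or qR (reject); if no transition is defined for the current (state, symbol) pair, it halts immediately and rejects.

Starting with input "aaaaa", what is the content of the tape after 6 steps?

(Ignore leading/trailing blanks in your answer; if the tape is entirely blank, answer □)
Step 0: [q0]aaaaa (head at position 0)
Step 1: δ(q0, a) = (q1, X, R)  ⊢  X[q1]aaaa (head at position 1)
Step 2: δ(q1, a) = (q1, a, R)  ⊢  Xa[q1]aaa (head at position 2)
Step 3: δ(q1, a) = (q1, a, R)  ⊢  Xaa[q1]aa (head at position 3)
Step 4: δ(q1, a) = (q1, a, R)  ⊢  Xaaa[q1]a (head at position 4)
Step 5: δ(q1, a) = (q1, a, R)  ⊢  Xaaaa[q1]□ (head at position 5)
Step 6: δ(q1, □) = (q2, #, R)  ⊢  Xaaaa#[q2]□ (head at position 6)
Tape after 6 steps (ignoring surrounding blanks): Xaaaa#

Final answer: Tape: Xaaaa#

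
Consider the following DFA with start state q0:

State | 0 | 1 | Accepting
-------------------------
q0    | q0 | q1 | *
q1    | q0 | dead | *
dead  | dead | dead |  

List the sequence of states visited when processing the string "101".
q0 → q1 → q0 → q1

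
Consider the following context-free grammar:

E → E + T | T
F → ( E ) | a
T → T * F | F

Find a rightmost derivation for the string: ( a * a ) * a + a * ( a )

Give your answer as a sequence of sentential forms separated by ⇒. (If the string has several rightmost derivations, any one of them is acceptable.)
Start with E.
Step 1: the rightmost non-terminal is E; apply E → E + T:  E + T
Step 2: the rightmost non-terminal is T; apply T → T * F:  E + T * F
Step 3: the rightmost non-terminal is F; apply F → ( E ):  E + T * ( E )
Step 4: the rightmost non-terminal is E; apply E → T:  E + T * ( T )
Step 5: the rightmost non-terminal is T; apply T → F:  E + T * ( F )
Step 6: the rightmost non-terminal is F; apply F → a:  E + T * ( a )
Step 7: the rightmost non-terminal is T; apply T → F:  E + F * ( a )
Step 8: the rightmost non-terminal is F; apply F → a:  E + a * ( a )
Step 9: the rightmost non-terminal is E; apply E → T:  T + a * ( a )
Step 10: the rightmost non-terminal is T; apply T → T * F:  T * F + a * ( a )
Step 11: the rightmost non-terminal is F; apply F → a:  T * a + a * ( a )
Step 12: the rightmost non-terminal is T; apply T → F:  F * a + a * ( a )
Step 13: the rightmost non-terminal is F; apply F → ( E ):  ( E ) * a + a * ( a )
Step 14: the rightmost non-terminal is E; apply E → T:  ( T ) * a + a * ( a )
Step 15: the rightmost non-terminal is T; apply T → T * F:  ( T * F ) * a + a * ( a )
Step 16: the rightmost non-terminal is F; apply F → a:  ( T * a ) * a + a * ( a )
Step 17: the rightmost non-terminal is T; apply T → F:  ( F * a ) * a + a * ( a )
Step 18: the rightmost non-terminal is F; apply F → a:  ( a * a ) * a + a * ( a )

Final answer: E ⇒ E + T ⇒ E + T * F ⇒ E + T * ( E ) ⇒ E + T * ( T ) ⇒ E + T * ( F ) ⇒ E + T * ( a ) ⇒ E + F * ( a ) ⇒ E + a * ( a ) ⇒ T + a * ( a ) ⇒ T * F + a * ( a ) ⇒ T * a + a * ( a ) ⇒ F * a + a * ( a ) ⇒ ( E ) * a + a * ( a ) ⇒ ( T ) * a + a * ( a ) ⇒ ( T * F ) * a + a * ( a ) ⇒ ( T * a ) * a + a * ( a ) ⇒ ( F * a ) * a + a * ( a ) ⇒ ( a * a ) * a + a * ( a )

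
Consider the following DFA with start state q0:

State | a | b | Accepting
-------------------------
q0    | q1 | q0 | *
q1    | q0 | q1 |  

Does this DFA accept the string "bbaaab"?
Start in q0.
Read 'b': q0 → q0
Read 'b': q0 → q0
Read 'a': q0 → q1
Read 'a': q1 → q0
Read 'a': q0 → q1
Read 'b': q1 → q1
Final state q1 is not accepting, so the string is rejected.

Final answer: No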